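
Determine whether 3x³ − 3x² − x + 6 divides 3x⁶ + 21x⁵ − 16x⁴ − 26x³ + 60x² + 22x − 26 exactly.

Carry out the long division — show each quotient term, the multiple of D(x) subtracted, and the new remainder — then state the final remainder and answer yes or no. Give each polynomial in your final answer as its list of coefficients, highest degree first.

Step 1: lead(3x⁶ + 21x⁵ − 16x⁴ − 26x³ + 60x² + 22x − 26) ÷ lead(D) = 3x⁶ ÷ 3x³ = x³. Subtract (x³)·D = 3x⁶ − 3x⁵ − x⁴ + 6x³. Remainder: 24x⁵ − 15x⁴ − 32x³ + 60x² + 22x − 26.
Step 2: lead(24x⁵ − 15x⁴ − 32x³ + 60x² + 22x − 26) ÷ lead(D) = 24x⁵ ÷ 3x³ = 8x². Subtract (8x²)·D = 24x⁵ − 24x⁴ − 8x³ + 48x². Remainder: 9x⁴ − 24x³ + 12x² + 22x − 26.
Step 3: lead(9x⁴ − 24x³ + 12x² + 22x − 26) ÷ lead(D) = 9x⁴ ÷ 3x³ = 3x. Subtract (3x)·D = 9x⁴ − 9x³ − 3x² + 18x. Remainder: −15x³ + 15x² + 4x − 26.
Step 4: lead(−15x³ + 15x² + 4x − 26) ÷ lead(D) = −15x³ ÷ 3x³ = −5. Subtract (−5)·D = −15x³ + 15x² + 5x − 30. Remainder: −x + 4.

R = [-1, 4], so D(x) is not a factor of P(x). no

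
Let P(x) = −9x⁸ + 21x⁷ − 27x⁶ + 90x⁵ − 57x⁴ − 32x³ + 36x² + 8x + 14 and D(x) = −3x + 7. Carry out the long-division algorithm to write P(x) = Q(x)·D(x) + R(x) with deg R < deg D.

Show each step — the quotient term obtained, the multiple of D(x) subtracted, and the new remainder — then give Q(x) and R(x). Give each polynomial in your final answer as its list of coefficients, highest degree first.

Step 1: lead(−9x⁸ + 21x⁷ − 27x⁶ + 90x⁵ − 57x⁴ − 32x³ + 36x² + 8x + 14) ÷ lead(D) = −9x⁸ ÷ −3x = 3x⁷. Subtract (3x⁷)·D = −9x⁸ + 21x⁷. Remainder: −27x⁶ + 90x⁵ − 57x⁴ − 32x³ + 36x² + 8x + 14.
Step 2: lead(−27x⁶ + 90x⁵ − 57x⁴ − 32x³ + 36x² + 8x + 14) ÷ lead(D) = −27x⁶ ÷ −3x = 9x⁵. Subtract (9x⁵)·D = −27x⁶ + 63x⁵. Remainder: 27x⁵ − 57x⁴ − 32x³ + 36x² + 8x + 14.
Step 3: lead(27x⁵ − 57x⁴ − 32x³ + 36x² + 8x + 14) ÷ lead(D) = 27x⁵ ÷ −3x = −9x⁴. Subtract (−9x⁴)·D = 27x⁵ − 63x⁴. Remainder: 6x⁴ − 32x³ + 36x² + 8x + 14.
Step 4: lead(6x⁴ − 32x³ + 36x² + 8x + 14) ÷ lead(D) = 6x⁴ ÷ −3x = −2x³. Subtract (−2x³)·D = 6x⁴ − 14x³. Remainder: −18x³ + 36x² + 8x + 14.
Step 5: lead(−18x³ + 36x² + 8x + 14) ÷ lead(D) = −18x³ ÷ −3x = 6x². Subtract (6x²)·D = −18x³ + 42x². Remainder: −6x² + 8x + 14.
Step 6: lead(−6x² + 8x + 14) ÷ lead(D) = −6x² ÷ −3x = 2x. Subtract (2x)·D = −6x² + 14x. Remainder: −6x + 14.
Step 7: lead(−6x + 14) ÷ lead(D) = −6x ÷ −3x = 2. Subtract (2)·D = −6x + 14. Remainder: 0.

Q = [3, 0, 9, -9, -2, 6, 2, 2]; R = [0]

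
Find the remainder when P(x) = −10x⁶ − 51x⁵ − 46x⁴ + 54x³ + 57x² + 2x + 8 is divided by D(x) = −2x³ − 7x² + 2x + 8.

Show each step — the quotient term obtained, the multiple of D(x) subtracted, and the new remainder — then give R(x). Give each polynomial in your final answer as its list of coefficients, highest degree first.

Step 1: lead(−10x⁶ − 51x⁵ − 46x⁴ + 54x³ + 57x² + 2x + 8) ÷ lead(D) = −10x⁶ ÷ −2x³ = 5x³. Subtract (5x³)·D = −10x⁶ − 35x⁵ + 10x⁴ + 40x³. Remainder: −16x⁵ − 56x⁴ + 14x³ + 57x² + 2x + 8.
Step 2: lead(−16x⁵ − 56x⁴ + 14x³ + 57x² + 2x + 8) ÷ lead(D) = −16x⁵ ÷ −2x³ = 8x². Subtract (8x²)·D = −16x⁵ − 56x⁴ + 16x³ + 64x². Remainder: −2x³ − 7x² + 2x + 8.
Step 3: lead(−2x³ − 7x² + 2x + 8) ÷ lead(D) = −2x³ ÷ −2x³ = 1. Subtract (1)·D = −2x³ − 7x² + 2x + 8. Remainder: 0.

R = [0]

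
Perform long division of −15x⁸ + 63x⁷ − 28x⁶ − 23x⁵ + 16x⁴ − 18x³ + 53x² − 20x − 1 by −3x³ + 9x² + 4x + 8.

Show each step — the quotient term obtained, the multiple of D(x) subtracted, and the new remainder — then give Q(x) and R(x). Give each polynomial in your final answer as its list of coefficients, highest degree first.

Q = [5, -6, -2, 7, -3, 1]; R = [-9]

Step 1: lead(−15x⁸ + 63x⁷ − 28x⁶ − 23x⁵ + 16x⁴ − 18x³ + 53x² − 20x − 1) ÷ lead(D) = −15x⁸ ÷ −3x³ = 5x⁵. Subtract (5x⁵)·D = −15x⁸ + 45x⁷ + 20x⁶ + 40x⁵. Remainder: 18x⁷ − 48x⁶ − 63x⁵ + 16x⁴ − 18x³ + 53x² − 20x − 1.
Step 2: lead(18x⁷ − 48x⁶ − 63x⁵ + 16x⁴ − 18x³ + 53x² − 20x − 1) ÷ lead(D) = 18x⁷ ÷ −3x³ = −6x⁴. Subtract (−6x⁴)·D = 18x⁷ − 54x⁶ − 24x⁵ − 48x⁴. Remainder: 6x⁶ − 39x⁵ + 64x⁴ − 18x³ + 53x² − 20x − 1.
Step 3: lead(6x⁶ − 39x⁵ + 64x⁴ − 18x³ + 53x² − 20x − 1) ÷ lead(D) = 6x⁶ ÷ −3x³ = −2x³. Subtract (−2x³)·D = 6x⁶ − 18x⁵ − 8x⁴ − 16x³. Remainder: −21x⁵ + 72x⁴ − 2x³ + 53x² − 20x − 1.
Step 4: lead(−21x⁵ + 72x⁴ − 2x³ + 53x² − 20x − 1) ÷ lead(D) = −21x⁵ ÷ −3x³ = 7x². Subtract (7x²)·D = −21x⁵ + 63x⁴ + 28x³ + 56x². Remainder: 9x⁴ − 30x³ − 3x² − 20x − 1.
Step 5: lead(9x⁴ − 30x³ − 3x² − 20x − 1) ÷ lead(D) = 9x⁴ ÷ −3x³ = −3x. Subtract (−3x)·D = 9x⁴ − 27x³ − 12x² − 24x. Remainder: −3x³ + 9x² + 4x − 1.
Step 6: lead(−3x³ + 9x² + 4x − 1) ÷ lead(D) = −3x³ ÷ −3x³ = 1. Subtract (1)·D = −3x³ + 9x² + 4x + 8. Remainder: −9.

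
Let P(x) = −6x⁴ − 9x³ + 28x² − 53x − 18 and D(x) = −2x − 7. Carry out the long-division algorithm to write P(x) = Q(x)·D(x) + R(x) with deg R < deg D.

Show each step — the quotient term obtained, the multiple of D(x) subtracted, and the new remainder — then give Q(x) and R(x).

Step 1: lead(−6x⁴ − 9x³ + 28x² − 53x − 18) ÷ lead(D) = −6x⁴ ÷ −2x = 3x³. Subtract (3x³)·D = −6x⁴ − 21x³. Remainder: 12x³ + 28x² − 53x − 18.
Step 2: lead(12x³ + 28x² − 53x − 18) ÷ lead(D) = 12x³ ÷ −2x = −6x². Subtract (−6x²)·D = 12x³ + 42x². Remainder: −14x² − 53x − 18.
Step 3: lead(−14x² − 53x − 18) ÷ lead(D) = −14x² ÷ −2x = 7x. Subtract (7x)·D = −14x² − 49x. Remainder: −4x − 18.
Step 4: lead(−4x − 18) ÷ lead(D) = −4x ÷ −2x = 2. Subtract (2)·D = −4x − 14. Remainder: −4.

Q(x) = 3x³ − 6x² + 7x + 2; R(x) = −4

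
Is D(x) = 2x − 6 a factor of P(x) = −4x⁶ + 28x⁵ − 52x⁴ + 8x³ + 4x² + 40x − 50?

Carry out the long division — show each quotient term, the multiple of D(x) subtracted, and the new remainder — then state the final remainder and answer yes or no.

R(x) = −2, so D(x) is not a factor of P(x). no

Step 1: lead(−4x⁶ + 28x⁵ − 52x⁴ + 8x³ + 4x² + 40x − 50) ÷ lead(D) = −4x⁶ ÷ 2x = −2x⁵. Subtract (−2x⁵)·D = −4x⁶ + 12x⁵. Remainder: 16x⁵ − 52x⁴ + 8x³ + 4x² + 40x − 50.
Step 2: lead(16x⁵ − 52x⁴ + 8x³ + 4x² + 40x − 50) ÷ lead(D) = 16x⁵ ÷ 2x = 8x⁴. Subtract (8x⁴)·D = 16x⁵ − 48x⁴. Remainder: −4x⁴ + 8x³ + 4x² + 40x − 50.
Step 3: lead(−4x⁴ + 8x³ + 4x² + 40x − 50) ÷ lead(D) = −4x⁴ ÷ 2x = −2x³. Subtract (−2x³)·D = −4x⁴ + 12x³. Remainder: −4x³ + 4x² + 40x − 50.
Step 4: lead(−4x³ + 4x² + 40x − 50) ÷ lead(D) = −4x³ ÷ 2x = −2x². Subtract (−2x²)·D = −4x³ + 12x². Remainder: −8x² + 40x − 50.
Step 5: lead(−8x² + 40x − 50) ÷ lead(D) = −8x² ÷ 2x = −4x. Subtract (−4x)·D = −8x² + 24x. Remainder: 16x − 50.
Step 6: lead(16x − 50) ÷ lead(D) = 16x ÷ 2x = 8. Subtract (8)·D = 16x − 48. Remainder: −2.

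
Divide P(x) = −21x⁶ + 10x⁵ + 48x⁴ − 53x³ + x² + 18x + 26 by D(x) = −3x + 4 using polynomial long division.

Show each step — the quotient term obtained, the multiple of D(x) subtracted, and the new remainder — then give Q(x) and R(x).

Q(x) = 7x⁵ + 6x⁴ − 8x³ + 7x² + 9x + 6; R(x) = 2

Step 1: lead(−21x⁶ + 10x⁵ + 48x⁴ − 53x³ + x² + 18x + 26) ÷ lead(D) = −21x⁶ ÷ −3x = 7x⁵. Subtract (7x⁵)·D = −21x⁶ + 28x⁵. Remainder: −18x⁵ + 48x⁴ − 53x³ + x² + 18x + 26.
Step 2: lead(−18x⁵ + 48x⁴ − 53x³ + x² + 18x + 26) ÷ lead(D) = −18x⁵ ÷ −3x = 6x⁴. Subtract (6x⁴)·D = −18x⁵ + 24x⁴. Remainder: 24x⁴ − 53x³ + x² + 18x + 26.
Step 3: lead(24x⁴ − 53x³ + x² + 18x + 26) ÷ lead(D) = 24x⁴ ÷ −3x = −8x³. Subtract (−8x³)·D = 24x⁴ − 32x³. Remainder: −21x³ + x² + 18x + 26.
Step 4: lead(−21x³ + x² + 18x + 26) ÷ lead(D) = −21x³ ÷ −3x = 7x². Subtract (7x²)·D = −21x³ + 28x². Remainder: −27x² + 18x + 26.
Step 5: lead(−27x² + 18x + 26) ÷ lead(D) = −27x² ÷ −3x = 9x. Subtract (9x)·D = −27x² + 36x. Remainder: −18x + 26.
Step 6: lead(−18x + 26) ÷ lead(D) = −18x ÷ −3x = 6. Subtract (6)·D = −18x + 24. Remainder: 2.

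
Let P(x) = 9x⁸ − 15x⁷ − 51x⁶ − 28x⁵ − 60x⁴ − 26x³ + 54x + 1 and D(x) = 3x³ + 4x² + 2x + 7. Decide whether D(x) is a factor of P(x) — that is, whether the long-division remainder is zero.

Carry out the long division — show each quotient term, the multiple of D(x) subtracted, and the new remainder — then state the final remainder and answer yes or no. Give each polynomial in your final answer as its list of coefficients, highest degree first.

R = [-3, 7, 8], so D(x) is not a factor of P(x). no

Step 1: lead(9x⁸ − 15x⁷ − 51x⁶ − 28x⁵ − 60x⁴ − 26x³ + 54x + 1) ÷ lead(D) = 9x⁸ ÷ 3x³ = 3x⁵. Subtract (3x⁵)·D = 9x⁸ + 12x⁷ + 6x⁶ + 21x⁵. Remainder: −27x⁷ − 57x⁶ − 49x⁵ − 60x⁴ − 26x³ + 54x + 1.
Step 2: lead(−27x⁷ − 57x⁶ − 49x⁵ − 60x⁴ − 26x³ + 54x + 1) ÷ lead(D) = −27x⁷ ÷ 3x³ = −9x⁴. Subtract (−9x⁴)·D = −27x⁷ − 36x⁶ − 18x⁵ − 63x⁴. Remainder: −21x⁶ − 31x⁵ + 3x⁴ − 26x³ + 54x + 1.
Step 3: lead(−21x⁶ − 31x⁵ + 3x⁴ − 26x³ + 54x + 1) ÷ lead(D) = −21x⁶ ÷ 3x³ = −7x³. Subtract (−7x³)·D = −21x⁶ − 28x⁵ − 14x⁴ − 49x³. Remainder: −3x⁵ + 17x⁴ + 23x³ + 54x + 1.
Step 4: lead(−3x⁵ + 17x⁴ + 23x³ + 54x + 1) ÷ lead(D) = −3x⁵ ÷ 3x³ = −x². Subtract (−x²)·D = −3x⁵ − 4x⁴ − 2x³ − 7x². Remainder: 21x⁴ + 25x³ + 7x² + 54x + 1.
Step 5: lead(21x⁴ + 25x³ + 7x² + 54x + 1) ÷ lead(D) = 21x⁴ ÷ 3x³ = 7x. Subtract (7x)·D = 21x⁴ + 28x³ + 14x² + 49x. Remainder: −3x³ − 7x² + 5x + 1.
Step 6: lead(−3x³ − 7x² + 5x + 1) ÷ lead(D) = −3x³ ÷ 3x³ = −1. Subtract (−1)·D = −3x³ − 4x² − 2x − 7. Remainder: −3x² + 7x + 8.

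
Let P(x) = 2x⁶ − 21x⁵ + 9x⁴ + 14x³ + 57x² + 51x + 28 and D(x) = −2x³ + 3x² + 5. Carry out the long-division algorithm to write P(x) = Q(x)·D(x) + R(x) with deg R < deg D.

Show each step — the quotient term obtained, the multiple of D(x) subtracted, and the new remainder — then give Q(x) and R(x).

Q(x) = −x³ + 9x² + 9x + 4; R(x) = 6x + 8

Step 1: lead(2x⁶ − 21x⁵ + 9x⁴ + 14x³ + 57x² + 51x + 28) ÷ lead(D) = 2x⁶ ÷ −2x³ = −x³. Subtract (−x³)·D = 2x⁶ − 3x⁵ − 5x³. Remainder: −18x⁵ + 9x⁴ + 19x³ + 57x² + 51x + 28.
Step 2: lead(−18x⁵ + 9x⁴ + 19x³ + 57x² + 51x + 28) ÷ lead(D) = −18x⁵ ÷ −2x³ = 9x². Subtract (9x²)·D = −18x⁵ + 27x⁴ + 45x². Remainder: −18x⁴ + 19x³ + 12x² + 51x + 28.
Step 3: lead(−18x⁴ + 19x³ + 12x² + 51x + 28) ÷ lead(D) = −18x⁴ ÷ −2x³ = 9x. Subtract (9x)·D = −18x⁴ + 27x³ + 45x. Remainder: −8x³ + 12x² + 6x + 28.
Step 4: lead(−8x³ + 12x² + 6x + 28) ÷ lead(D) = −8x³ ÷ −2x³ = 4. Subtract (4)·D = −8x³ + 12x² + 20. Remainder: 6x + 8.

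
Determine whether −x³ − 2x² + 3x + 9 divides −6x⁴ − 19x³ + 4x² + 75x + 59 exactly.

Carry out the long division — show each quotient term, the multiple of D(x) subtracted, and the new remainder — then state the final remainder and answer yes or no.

Step 1: lead(−6x⁴ − 19x³ + 4x² + 75x + 59) ÷ lead(D) = −6x⁴ ÷ −x³ = 6x. Subtract (6x)·D = −6x⁴ − 12x³ + 18x² + 54x. Remainder: −7x³ − 14x² + 21x + 59.
Step 2: lead(−7x³ − 14x² + 21x + 59) ÷ lead(D) = −7x³ ÷ −x³ = 7. Subtract (7)·D = −7x³ − 14x² + 21x + 63. Remainder: −4.

R(x) = −4, so D(x) is not a factor of P(x). no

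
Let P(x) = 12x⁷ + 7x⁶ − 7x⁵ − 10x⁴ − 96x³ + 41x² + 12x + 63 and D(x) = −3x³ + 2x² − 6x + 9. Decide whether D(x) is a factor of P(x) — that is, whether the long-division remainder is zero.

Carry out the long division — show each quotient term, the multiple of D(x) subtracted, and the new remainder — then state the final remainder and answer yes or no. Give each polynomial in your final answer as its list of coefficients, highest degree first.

Step 1: lead(12x⁷ + 7x⁶ − 7x⁵ − 10x⁴ − 96x³ + 41x² + 12x + 63) ÷ lead(D) = 12x⁷ ÷ −3x³ = −4x⁴. Subtract (−4x⁴)·D = 12x⁷ − 8x⁶ + 24x⁵ − 36x⁴. Remainder: 15x⁶ − 31x⁵ + 26x⁴ − 96x³ + 41x² + 12x + 63.
Step 2: lead(15x⁶ − 31x⁵ + 26x⁴ − 96x³ + 41x² + 12x + 63) ÷ lead(D) = 15x⁶ ÷ −3x³ = −5x³. Subtract (−5x³)·D = 15x⁶ − 10x⁵ + 30x⁴ − 45x³. Remainder: −21x⁵ − 4x⁴ − 51x³ + 41x² + 12x + 63.
Step 3: lead(−21x⁵ − 4x⁴ − 51x³ + 41x² + 12x + 63) ÷ lead(D) = −21x⁵ ÷ −3x³ = 7x². Subtract (7x²)·D = −21x⁵ + 14x⁴ − 42x³ + 63x². Remainder: −18x⁴ − 9x³ − 22x² + 12x + 63.
Step 4: lead(−18x⁴ − 9x³ − 22x² + 12x + 63) ÷ lead(D) = −18x⁴ ÷ −3x³ = 6x. Subtract (6x)·D = −18x⁴ + 12x³ − 36x² + 54x. Remainder: −21x³ + 14x² − 42x + 63.
Step 5: lead(−21x³ + 14x² − 42x + 63) ÷ lead(D) = −21x³ ÷ −3x³ = 7. Subtract (7)·D = −21x³ + 14x² − 42x + 63. Remainder: 0.

R = [0], so D(x) is a factor of P(x). yes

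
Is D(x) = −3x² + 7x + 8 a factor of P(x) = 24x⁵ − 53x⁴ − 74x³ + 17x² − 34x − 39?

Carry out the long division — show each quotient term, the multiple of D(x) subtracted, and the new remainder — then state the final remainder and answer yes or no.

R(x) = 9, so D(x) is not a factor of P(x). no

Step 1: lead(24x⁵ − 53x⁴ − 74x³ + 17x² − 34x − 39) ÷ lead(D) = 24x⁵ ÷ −3x² = −8x³. Subtract (−8x³)·D = 24x⁵ − 56x⁴ − 64x³. Remainder: 3x⁴ − 10x³ + 17x² − 34x − 39.
Step 2: lead(3x⁴ − 10x³ + 17x² − 34x − 39) ÷ lead(D) = 3x⁴ ÷ −3x² = −x². Subtract (−x²)·D = 3x⁴ − 7x³ − 8x². Remainder: −3x³ + 25x² − 34x − 39.
Step 3: lead(−3x³ + 25x² − 34x − 39) ÷ lead(D) = −3x³ ÷ −3x² = x. Subtract (x)·D = −3x³ + 7x² + 8x. Remainder: 18x² − 42x − 39.
Step 4: lead(18x² − 42x − 39) ÷ lead(D) = 18x² ÷ −3x² = −6. Subtract (−6)·D = 18x² − 42x − 48. Remainder: 9.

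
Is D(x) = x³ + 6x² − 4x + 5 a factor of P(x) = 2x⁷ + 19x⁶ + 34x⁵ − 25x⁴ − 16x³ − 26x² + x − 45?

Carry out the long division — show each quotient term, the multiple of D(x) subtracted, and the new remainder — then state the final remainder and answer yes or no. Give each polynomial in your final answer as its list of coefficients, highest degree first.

Step 1: lead(2x⁷ + 19x⁶ + 34x⁵ − 25x⁴ − 16x³ − 26x² + x − 45) ÷ lead(D) = 2x⁷ ÷ x³ = 2x⁴. Subtract (2x⁴)·D = 2x⁷ + 12x⁶ − 8x⁵ + 10x⁴. Remainder: 7x⁶ + 42x⁵ − 35x⁴ − 16x³ − 26x² + x − 45.
Step 2: lead(7x⁶ + 42x⁵ − 35x⁴ − 16x³ − 26x² + x − 45) ÷ lead(D) = 7x⁶ ÷ x³ = 7x³. Subtract (7x³)·D = 7x⁶ + 42x⁵ − 28x⁴ + 35x³. Remainder: −7x⁴ − 51x³ − 26x² + x − 45.
Step 3: lead(−7x⁴ − 51x³ − 26x² + x − 45) ÷ lead(D) = −7x⁴ ÷ x³ = −7x. Subtract (−7x)·D = −7x⁴ − 42x³ + 28x² − 35x. Remainder: −9x³ − 54x² + 36x − 45.
Step 4: lead(−9x³ − 54x² + 36x − 45) ÷ lead(D) = −9x³ ÷ x³ = −9. Subtract (−9)·D = −9x³ − 54x² + 36x − 45. Remainder: 0.

R = [0], so D(x) is a factor of P(x). yes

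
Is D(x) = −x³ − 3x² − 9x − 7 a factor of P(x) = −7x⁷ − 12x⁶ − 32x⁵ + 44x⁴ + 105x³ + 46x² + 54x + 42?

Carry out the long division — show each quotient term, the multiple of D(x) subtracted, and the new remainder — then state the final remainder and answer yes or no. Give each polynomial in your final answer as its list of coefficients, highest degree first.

R = [0], so D(x) is a factor of P(x). yes

Step 1: lead(−7x⁷ − 12x⁶ − 32x⁵ + 44x⁴ + 105x³ + 46x² + 54x + 42) ÷ lead(D) = −7x⁷ ÷ −x³ = 7x⁴. Subtract (7x⁴)·D = −7x⁷ − 21x⁶ − 63x⁵ − 49x⁴. Remainder: 9x⁶ + 31x⁵ + 93x⁴ + 105x³ + 46x² + 54x + 42.
Step 2: lead(9x⁶ + 31x⁵ + 93x⁴ + 105x³ + 46x² + 54x + 42) ÷ lead(D) = 9x⁶ ÷ −x³ = −9x³. Subtract (−9x³)·D = 9x⁶ + 27x⁵ + 81x⁴ + 63x³. Remainder: 4x⁵ + 12x⁴ + 42x³ + 46x² + 54x + 42.
Step 3: lead(4x⁵ + 12x⁴ + 42x³ + 46x² + 54x + 42) ÷ lead(D) = 4x⁵ ÷ −x³ = −4x². Subtract (−4x²)·D = 4x⁵ + 12x⁴ + 36x³ + 28x². Remainder: 6x³ + 18x² + 54x + 42.
Step 4: lead(6x³ + 18x² + 54x + 42) ÷ lead(D) = 6x³ ÷ −x³ = −6. Subtract (−6)·D = 6x³ + 18x² + 54x + 42. Remainder: 0.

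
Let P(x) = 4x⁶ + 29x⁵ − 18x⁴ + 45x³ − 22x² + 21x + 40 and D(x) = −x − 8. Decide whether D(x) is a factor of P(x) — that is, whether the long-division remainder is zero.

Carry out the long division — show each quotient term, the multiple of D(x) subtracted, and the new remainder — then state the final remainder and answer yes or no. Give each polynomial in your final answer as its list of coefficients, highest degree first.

Step 1: lead(4x⁶ + 29x⁵ − 18x⁴ + 45x³ − 22x² + 21x + 40) ÷ lead(D) = 4x⁶ ÷ −x = −4x⁵. Subtract (−4x⁵)·D = 4x⁶ + 32x⁵. Remainder: −3x⁵ − 18x⁴ + 45x³ − 22x² + 21x + 40.
Step 2: lead(−3x⁵ − 18x⁴ + 45x³ − 22x² + 21x + 40) ÷ lead(D) = −3x⁵ ÷ −x = 3x⁴. Subtract (3x⁴)·D = −3x⁵ − 24x⁴. Remainder: 6x⁴ + 45x³ − 22x² + 21x + 40.
Step 3: lead(6x⁴ + 45x³ − 22x² + 21x + 40) ÷ lead(D) = 6x⁴ ÷ −x = −6x³. Subtract (−6x³)·D = 6x⁴ + 48x³. Remainder: −3x³ − 22x² + 21x + 40.
Step 4: lead(−3x³ − 22x² + 21x + 40) ÷ lead(D) = −3x³ ÷ −x = 3x². Subtract (3x²)·D = −3x³ − 24x². Remainder: 2x² + 21x + 40.
Step 5: lead(2x² + 21x + 40) ÷ lead(D) = 2x² ÷ −x = −2x. Subtract (−2x)·D = 2x² + 16x. Remainder: 5x + 40.
Step 6: lead(5x + 40) ÷ lead(D) = 5x ÷ −x = −5. Subtract (−5)·D = 5x + 40. Remainder: 0.

R = [0], so D(x) is a factor of P(x). yes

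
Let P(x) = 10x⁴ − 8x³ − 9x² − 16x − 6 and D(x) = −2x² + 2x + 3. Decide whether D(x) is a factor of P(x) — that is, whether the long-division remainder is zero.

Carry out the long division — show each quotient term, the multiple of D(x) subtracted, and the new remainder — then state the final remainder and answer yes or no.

R(x) = −5x + 6, so D(x) is not a factor of P(x). no

Step 1: lead(10x⁴ − 8x³ − 9x² − 16x − 6) ÷ lead(D) = 10x⁴ ÷ −2x² = −5x². Subtract (−5x²)·D = 10x⁴ − 10x³ − 15x². Remainder: 2x³ + 6x² − 16x − 6.
Step 2: lead(2x³ + 6x² − 16x − 6) ÷ lead(D) = 2x³ ÷ −2x² = −x. Subtract (−x)·D = 2x³ − 2x² − 3x. Remainder: 8x² − 13x − 6.
Step 3: lead(8x² − 13x − 6) ÷ lead(D) = 8x² ÷ −2x² = −4. Subtract (−4)·D = 8x² − 8x − 12. Remainder: −5x + 6.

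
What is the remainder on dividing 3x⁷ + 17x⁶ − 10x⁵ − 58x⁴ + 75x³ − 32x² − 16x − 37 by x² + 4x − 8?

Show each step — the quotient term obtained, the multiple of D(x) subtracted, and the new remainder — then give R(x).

R(x) = −8x − 5

Step 1: lead(3x⁷ + 17x⁶ − 10x⁵ − 58x⁴ + 75x³ − 32x² − 16x − 37) ÷ lead(D) = 3x⁷ ÷ x² = 3x⁵. Subtract (3x⁵)·D = 3x⁷ + 12x⁶ − 24x⁵. Remainder: 5x⁶ + 14x⁵ − 58x⁴ + 75x³ − 32x² − 16x − 37.
Step 2: lead(5x⁶ + 14x⁵ − 58x⁴ + 75x³ − 32x² − 16x − 37) ÷ lead(D) = 5x⁶ ÷ x² = 5x⁴. Subtract (5x⁴)·D = 5x⁶ + 20x⁵ − 40x⁴. Remainder: −6x⁵ − 18x⁴ + 75x³ − 32x² − 16x − 37.
Step 3: lead(−6x⁵ − 18x⁴ + 75x³ − 32x² − 16x − 37) ÷ lead(D) = −6x⁵ ÷ x² = −6x³. Subtract (−6x³)·D = −6x⁵ − 24x⁴ + 48x³. Remainder: 6x⁴ + 27x³ − 32x² − 16x − 37.
Step 4: lead(6x⁴ + 27x³ − 32x² − 16x − 37) ÷ lead(D) = 6x⁴ ÷ x² = 6x². Subtract (6x²)·D = 6x⁴ + 24x³ − 48x². Remainder: 3x³ + 16x² − 16x − 37.
Step 5: lead(3x³ + 16x² − 16x − 37) ÷ lead(D) = 3x³ ÷ x² = 3x. Subtract (3x)·D = 3x³ + 12x² − 24x. Remainder: 4x² + 8x − 37.
Step 6: lead(4x² + 8x − 37) ÷ lead(D) = 4x² ÷ x² = 4. Subtract (4)·D = 4x² + 16x − 32. Remainder: −8x − 5.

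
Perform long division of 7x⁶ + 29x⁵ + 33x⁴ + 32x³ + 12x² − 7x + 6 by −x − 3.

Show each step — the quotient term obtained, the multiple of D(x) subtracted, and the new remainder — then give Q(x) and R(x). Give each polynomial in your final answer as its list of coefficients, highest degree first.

Q = [-7, -8, -9, -5, 3, -2]; R = [0]

Step 1: lead(7x⁶ + 29x⁵ + 33x⁴ + 32x³ + 12x² − 7x + 6) ÷ lead(D) = 7x⁶ ÷ −x = −7x⁵. Subtract (−7x⁵)·D = 7x⁶ + 21x⁵. Remainder: 8x⁵ + 33x⁴ + 32x³ + 12x² − 7x + 6.
Step 2: lead(8x⁵ + 33x⁴ + 32x³ + 12x² − 7x + 6) ÷ lead(D) = 8x⁵ ÷ −x = −8x⁴. Subtract (−8x⁴)·D = 8x⁵ + 24x⁴. Remainder: 9x⁴ + 32x³ + 12x² − 7x + 6.
Step 3: lead(9x⁴ + 32x³ + 12x² − 7x + 6) ÷ lead(D) = 9x⁴ ÷ −x = −9x³. Subtract (−9x³)·D = 9x⁴ + 27x³. Remainder: 5x³ + 12x² − 7x + 6.
Step 4: lead(5x³ + 12x² − 7x + 6) ÷ lead(D) = 5x³ ÷ −x = −5x². Subtract (−5x²)·D = 5x³ + 15x². Remainder: −3x² − 7x + 6.
Step 5: lead(−3x² − 7x + 6) ÷ lead(D) = −3x² ÷ −x = 3x. Subtract (3x)·D = −3x² − 9x. Remainder: 2x + 6.
Step 6: lead(2x + 6) ÷ lead(D) = 2x ÷ −x = −2. Subtract (−2)·D = 2x + 6. Remainder: 0.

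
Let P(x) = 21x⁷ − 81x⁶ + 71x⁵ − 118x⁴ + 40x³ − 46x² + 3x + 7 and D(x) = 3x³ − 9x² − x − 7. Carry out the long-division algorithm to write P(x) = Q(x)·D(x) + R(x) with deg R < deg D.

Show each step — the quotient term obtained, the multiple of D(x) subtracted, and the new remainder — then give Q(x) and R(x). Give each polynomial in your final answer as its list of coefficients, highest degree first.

Q = [7, -6, 8, -1, -1]; R = [-5, 0]

Step 1: lead(21x⁷ − 81x⁶ + 71x⁵ − 118x⁴ + 40x³ − 46x² + 3x + 7) ÷ lead(D) = 21x⁷ ÷ 3x³ = 7x⁴. Subtract (7x⁴)·D = 21x⁷ − 63x⁶ − 7x⁵ − 49x⁴. Remainder: −18x⁶ + 78x⁵ − 69x⁴ + 40x³ − 46x² + 3x + 7.
Step 2: lead(−18x⁶ + 78x⁵ − 69x⁴ + 40x³ − 46x² + 3x + 7) ÷ lead(D) = −18x⁶ ÷ 3x³ = −6x³. Subtract (−6x³)·D = −18x⁶ + 54x⁵ + 6x⁴ + 42x³. Remainder: 24x⁵ − 75x⁴ − 2x³ − 46x² + 3x + 7.
Step 3: lead(24x⁵ − 75x⁴ − 2x³ − 46x² + 3x + 7) ÷ lead(D) = 24x⁵ ÷ 3x³ = 8x². Subtract (8x²)·D = 24x⁵ − 72x⁴ − 8x³ − 56x². Remainder: −3x⁴ + 6x³ + 10x² + 3x + 7.
Step 4: lead(−3x⁴ + 6x³ + 10x² + 3x + 7) ÷ lead(D) = −3x⁴ ÷ 3x³ = −x. Subtract (−x)·D = −3x⁴ + 9x³ + x² + 7x. Remainder: −3x³ + 9x² − 4x + 7.
Step 5: lead(−3x³ + 9x² − 4x + 7) ÷ lead(D) = −3x³ ÷ 3x³ = −1. Subtract (−1)·D = −3x³ + 9x² + x + 7. Remainder: −5x.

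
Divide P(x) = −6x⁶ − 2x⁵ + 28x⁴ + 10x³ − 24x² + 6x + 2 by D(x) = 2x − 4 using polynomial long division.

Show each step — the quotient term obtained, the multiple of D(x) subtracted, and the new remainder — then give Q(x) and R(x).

Q(x) = −3x⁵ − 7x⁴ + 5x² − 2x − 1; R(x) = −2

Step 1: lead(−6x⁶ − 2x⁵ + 28x⁴ + 10x³ − 24x² + 6x + 2) ÷ lead(D) = −6x⁶ ÷ 2x = −3x⁵. Subtract (−3x⁵)·D = −6x⁶ + 12x⁵. Remainder: −14x⁵ + 28x⁴ + 10x³ − 24x² + 6x + 2.
Step 2: lead(−14x⁵ + 28x⁴ + 10x³ − 24x² + 6x + 2) ÷ lead(D) = −14x⁵ ÷ 2x = −7x⁴. Subtract (−7x⁴)·D = −14x⁵ + 28x⁴. Remainder: 10x³ − 24x² + 6x + 2.
Step 3: lead(10x³ − 24x² + 6x + 2) ÷ lead(D) = 10x³ ÷ 2x = 5x². Subtract (5x²)·D = 10x³ − 20x². Remainder: −4x² + 6x + 2.
Step 4: lead(−4x² + 6x + 2) ÷ lead(D) = −4x² ÷ 2x = −2x. Subtract (−2x)·D = −4x² + 8x. Remainder: −2x + 2.
Step 5: lead(−2x + 2) ÷ lead(D) = −2x ÷ 2x = −1. Subtract (−1)·D = −2x + 4. Remainder: −2.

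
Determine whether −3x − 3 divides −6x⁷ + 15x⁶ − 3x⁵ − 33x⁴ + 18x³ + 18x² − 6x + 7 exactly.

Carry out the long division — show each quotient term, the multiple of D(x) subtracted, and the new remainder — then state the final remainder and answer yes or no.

Step 1: lead(−6x⁷ + 15x⁶ − 3x⁵ − 33x⁴ + 18x³ + 18x² − 6x + 7) ÷ lead(D) = −6x⁷ ÷ −3x = 2x⁶. Subtract (2x⁶)·D = −6x⁷ − 6x⁶. Remainder: 21x⁶ − 3x⁵ − 33x⁴ + 18x³ + 18x² − 6x + 7.
Step 2: lead(21x⁶ − 3x⁵ − 33x⁴ + 18x³ + 18x² − 6x + 7) ÷ lead(D) = 21x⁶ ÷ −3x = −7x⁵. Subtract (−7x⁵)·D = 21x⁶ + 21x⁵. Remainder: −24x⁵ − 33x⁴ + 18x³ + 18x² − 6x + 7.
Step 3: lead(−24x⁵ − 33x⁴ + 18x³ + 18x² − 6x + 7) ÷ lead(D) = −24x⁵ ÷ −3x = 8x⁴. Subtract (8x⁴)·D = −24x⁵ − 24x⁴. Remainder: −9x⁴ + 18x³ + 18x² − 6x + 7.
Step 4: lead(−9x⁴ + 18x³ + 18x² − 6x + 7) ÷ lead(D) = −9x⁴ ÷ −3x = 3x³. Subtract (3x³)·D = −9x⁴ − 9x³. Remainder: 27x³ + 18x² − 6x + 7.
Step 5: lead(27x³ + 18x² − 6x + 7) ÷ lead(D) = 27x³ ÷ −3x = −9x². Subtract (−9x²)·D = 27x³ + 27x². Remainder: −9x² − 6x + 7.
Step 6: lead(−9x² − 6x + 7) ÷ lead(D) = −9x² ÷ −3x = 3x. Subtract (3x)·D = −9x² − 9x. Remainder: 3x + 7.
Step 7: lead(3x + 7) ÷ lead(D) = 3x ÷ −3x = −1. Subtract (−1)·D = 3x + 3. Remainder: 4.

R(x) = 4, so D(x) is not a factor of P(x). no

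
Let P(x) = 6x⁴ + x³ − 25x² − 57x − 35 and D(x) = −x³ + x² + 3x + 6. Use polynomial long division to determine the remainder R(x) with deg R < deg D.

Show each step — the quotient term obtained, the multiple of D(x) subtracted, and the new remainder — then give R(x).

R(x) = 7

Step 1: lead(6x⁴ + x³ − 25x² − 57x − 35) ÷ lead(D) = 6x⁴ ÷ −x³ = −6x. Subtract (−6x)·D = 6x⁴ − 6x³ − 18x² − 36x. Remainder: 7x³ − 7x² − 21x − 35.
Step 2: lead(7x³ − 7x² − 21x − 35) ÷ lead(D) = 7x³ ÷ −x³ = −7. Subtract (−7)·D = 7x³ − 7x² − 21x − 42. Remainder: 7.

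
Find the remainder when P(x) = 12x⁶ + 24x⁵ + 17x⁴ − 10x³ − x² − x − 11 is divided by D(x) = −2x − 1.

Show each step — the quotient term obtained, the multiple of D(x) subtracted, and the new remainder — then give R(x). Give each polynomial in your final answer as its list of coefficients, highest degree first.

R = [-9]

Step 1: lead(12x⁶ + 24x⁵ + 17x⁴ − 10x³ − x² − x − 11) ÷ lead(D) = 12x⁶ ÷ −2x = −6x⁵. Subtract (−6x⁵)·D = 12x⁶ + 6x⁵. Remainder: 18x⁵ + 17x⁴ − 10x³ − x² − x − 11.
Step 2: lead(18x⁵ + 17x⁴ − 10x³ − x² − x − 11) ÷ lead(D) = 18x⁵ ÷ −2x = −9x⁴. Subtract (−9x⁴)·D = 18x⁵ + 9x⁴. Remainder: 8x⁴ − 10x³ − x² − x − 11.
Step 3: lead(8x⁴ − 10x³ − x² − x − 11) ÷ lead(D) = 8x⁴ ÷ −2x = −4x³. Subtract (−4x³)·D = 8x⁴ + 4x³. Remainder: −14x³ − x² − x − 11.
Step 4: lead(−14x³ − x² − x − 11) ÷ lead(D) = −14x³ ÷ −2x = 7x². Subtract (7x²)·D = −14x³ − 7x². Remainder: 6x² − x − 11.
Step 5: lead(6x² − x − 11) ÷ lead(D) = 6x² ÷ −2x = −3x. Subtract (−3x)·D = 6x² + 3x. Remainder: −4x − 11.
Step 6: lead(−4x − 11) ÷ lead(D) = −4x ÷ −2x = 2. Subtract (2)·D = −4x − 2. Remainder: −9.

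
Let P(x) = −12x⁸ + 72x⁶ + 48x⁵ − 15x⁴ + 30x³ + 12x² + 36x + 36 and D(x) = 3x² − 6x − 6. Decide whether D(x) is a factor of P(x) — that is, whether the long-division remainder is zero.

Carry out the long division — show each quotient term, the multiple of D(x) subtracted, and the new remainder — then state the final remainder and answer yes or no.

R(x) = 0, so D(x) is a factor of P(x). yes

Step 1: lead(−12x⁸ + 72x⁶ + 48x⁵ − 15x⁴ + 30x³ + 12x² + 36x + 36) ÷ lead(D) = −12x⁸ ÷ 3x² = −4x⁶. Subtract (−4x⁶)·D = −12x⁸ + 24x⁷ + 24x⁶. Remainder: −24x⁷ + 48x⁶ + 48x⁵ − 15x⁴ + 30x³ + 12x² + 36x + 36.
Step 2: lead(−24x⁷ + 48x⁶ + 48x⁵ − 15x⁴ + 30x³ + 12x² + 36x + 36) ÷ lead(D) = −24x⁷ ÷ 3x² = −8x⁵. Subtract (−8x⁵)·D = −24x⁷ + 48x⁶ + 48x⁵. Remainder: −15x⁴ + 30x³ + 12x² + 36x + 36.
Step 3: lead(−15x⁴ + 30x³ + 12x² + 36x + 36) ÷ lead(D) = −15x⁴ ÷ 3x² = −5x². Subtract (−5x²)·D = −15x⁴ + 30x³ + 30x². Remainder: −18x² + 36x + 36.
Step 4: lead(−18x² + 36x + 36) ÷ lead(D) = −18x² ÷ 3x² = −6. Subtract (−6)·D = −18x² + 36x + 36. Remainder: 0.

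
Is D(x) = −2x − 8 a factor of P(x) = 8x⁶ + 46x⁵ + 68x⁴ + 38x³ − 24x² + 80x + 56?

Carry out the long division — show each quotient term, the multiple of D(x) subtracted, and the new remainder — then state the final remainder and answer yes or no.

Step 1: lead(8x⁶ + 46x⁵ + 68x⁴ + 38x³ − 24x² + 80x + 56) ÷ lead(D) = 8x⁶ ÷ −2x = −4x⁵. Subtract (−4x⁵)·D = 8x⁶ + 32x⁵. Remainder: 14x⁵ + 68x⁴ + 38x³ − 24x² + 80x + 56.
Step 2: lead(14x⁵ + 68x⁴ + 38x³ − 24x² + 80x + 56) ÷ lead(D) = 14x⁵ ÷ −2x = −7x⁴. Subtract (−7x⁴)·D = 14x⁵ + 56x⁴. Remainder: 12x⁴ + 38x³ − 24x² + 80x + 56.
Step 3: lead(12x⁴ + 38x³ − 24x² + 80x + 56) ÷ lead(D) = 12x⁴ ÷ −2x = −6x³. Subtract (−6x³)·D = 12x⁴ + 48x³. Remainder: −10x³ − 24x² + 80x + 56.
Step 4: lead(−10x³ − 24x² + 80x + 56) ÷ lead(D) = −10x³ ÷ −2x = 5x². Subtract (5x²)·D = −10x³ − 40x². Remainder: 16x² + 80x + 56.
Step 5: lead(16x² + 80x + 56) ÷ lead(D) = 16x² ÷ −2x = −8x. Subtract (−8x)·D = 16x² + 64x. Remainder: 16x + 56.
Step 6: lead(16x + 56) ÷ lead(D) = 16x ÷ −2x = −8. Subtract (−8)·D = 16x + 64. Remainder: −8.

R(x) = −8, so D(x) is not a factor of P(x). no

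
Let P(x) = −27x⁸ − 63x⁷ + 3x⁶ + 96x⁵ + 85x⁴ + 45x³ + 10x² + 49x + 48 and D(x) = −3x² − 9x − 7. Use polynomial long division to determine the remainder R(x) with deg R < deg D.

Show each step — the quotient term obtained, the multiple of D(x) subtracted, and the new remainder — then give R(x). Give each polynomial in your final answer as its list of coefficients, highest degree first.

Step 1: lead(−27x⁸ − 63x⁷ + 3x⁶ + 96x⁵ + 85x⁴ + 45x³ + 10x² + 49x + 48) ÷ lead(D) = −27x⁸ ÷ −3x² = 9x⁶. Subtract (9x⁶)·D = −27x⁸ − 81x⁷ − 63x⁶. Remainder: 18x⁷ + 66x⁶ + 96x⁵ + 85x⁴ + 45x³ + 10x² + 49x + 48.
Step 2: lead(18x⁷ + 66x⁶ + 96x⁵ + 85x⁴ + 45x³ + 10x² + 49x + 48) ÷ lead(D) = 18x⁷ ÷ −3x² = −6x⁵. Subtract (−6x⁵)·D = 18x⁷ + 54x⁶ + 42x⁵. Remainder: 12x⁶ + 54x⁵ + 85x⁴ + 45x³ + 10x² + 49x + 48.
Step 3: lead(12x⁶ + 54x⁵ + 85x⁴ + 45x³ + 10x² + 49x + 48) ÷ lead(D) = 12x⁶ ÷ −3x² = −4x⁴. Subtract (−4x⁴)·D = 12x⁶ + 36x⁵ + 28x⁴. Remainder: 18x⁵ + 57x⁴ + 45x³ + 10x² + 49x + 48.
Step 4: lead(18x⁵ + 57x⁴ + 45x³ + 10x² + 49x + 48) ÷ lead(D) = 18x⁵ ÷ −3x² = −6x³. Subtract (−6x³)·D = 18x⁵ + 54x⁴ + 42x³. Remainder: 3x⁴ + 3x³ + 10x² + 49x + 48.
Step 5: lead(3x⁴ + 3x³ + 10x² + 49x + 48) ÷ lead(D) = 3x⁴ ÷ −3x² = −x². Subtract (−x²)·D = 3x⁴ + 9x³ + 7x². Remainder: −6x³ + 3x² + 49x + 48.
Step 6: lead(−6x³ + 3x² + 49x + 48) ÷ lead(D) = −6x³ ÷ −3x² = 2x. Subtract (2x)·D = −6x³ − 18x² − 14x. Remainder: 21x² + 63x + 48.
Step 7: lead(21x² + 63x + 48) ÷ lead(D) = 21x² ÷ −3x² = −7. Subtract (−7)·D = 21x² + 63x + 49. Remainder: −1.

R = [-1]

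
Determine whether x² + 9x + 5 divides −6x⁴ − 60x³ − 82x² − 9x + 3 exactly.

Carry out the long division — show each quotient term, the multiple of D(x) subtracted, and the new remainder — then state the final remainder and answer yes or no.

Step 1: lead(−6x⁴ − 60x³ − 82x² − 9x + 3) ÷ lead(D) = −6x⁴ ÷ x² = −6x². Subtract (−6x²)·D = −6x⁴ − 54x³ − 30x². Remainder: −6x³ − 52x² − 9x + 3.
Step 2: lead(−6x³ − 52x² − 9x + 3) ÷ lead(D) = −6x³ ÷ x² = −6x. Subtract (−6x)·D = −6x³ − 54x² − 30x. Remainder: 2x² + 21x + 3.
Step 3: lead(2x² + 21x + 3) ÷ lead(D) = 2x² ÷ x² = 2. Subtract (2)·D = 2x² + 18x + 10. Remainder: 3x − 7.

R(x) = 3x − 7, so D(x) is not a factor of P(x). no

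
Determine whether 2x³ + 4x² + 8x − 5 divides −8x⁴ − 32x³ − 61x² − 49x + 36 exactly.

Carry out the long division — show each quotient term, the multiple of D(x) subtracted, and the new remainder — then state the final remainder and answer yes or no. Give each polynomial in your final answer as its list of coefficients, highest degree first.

Step 1: lead(−8x⁴ − 32x³ − 61x² − 49x + 36) ÷ lead(D) = −8x⁴ ÷ 2x³ = −4x. Subtract (−4x)·D = −8x⁴ − 16x³ − 32x² + 20x. Remainder: −16x³ − 29x² − 69x + 36.
Step 2: lead(−16x³ − 29x² − 69x + 36) ÷ lead(D) = −16x³ ÷ 2x³ = −8. Subtract (−8)·D = −16x³ − 32x² − 64x + 40. Remainder: 3x² − 5x − 4.

R = [3, -5, -4], so D(x) is not a factor of P(x). no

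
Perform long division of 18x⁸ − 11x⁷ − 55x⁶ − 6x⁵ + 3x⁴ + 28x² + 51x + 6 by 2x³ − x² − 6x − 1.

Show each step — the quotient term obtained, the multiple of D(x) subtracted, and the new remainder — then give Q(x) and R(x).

Step 1: lead(18x⁸ − 11x⁷ − 55x⁶ − 6x⁵ + 3x⁴ + 28x² + 51x + 6) ÷ lead(D) = 18x⁸ ÷ 2x³ = 9x⁵. Subtract (9x⁵)·D = 18x⁸ − 9x⁷ − 54x⁶ − 9x⁵. Remainder: −2x⁷ − x⁶ + 3x⁵ + 3x⁴ + 28x² + 51x + 6.
Step 2: lead(−2x⁷ − x⁶ + 3x⁵ + 3x⁴ + 28x² + 51x + 6) ÷ lead(D) = −2x⁷ ÷ 2x³ = −x⁴. Subtract (−x⁴)·D = −2x⁷ + x⁶ + 6x⁵ + x⁴. Remainder: −2x⁶ − 3x⁵ + 2x⁴ + 28x² + 51x + 6.
Step 3: lead(−2x⁶ − 3x⁵ + 2x⁴ + 28x² + 51x + 6) ÷ lead(D) = −2x⁶ ÷ 2x³ = −x³. Subtract (−x³)·D = −2x⁶ + x⁵ + 6x⁴ + x³. Remainder: −4x⁵ − 4x⁴ − x³ + 28x² + 51x + 6.
Step 4: lead(−4x⁵ − 4x⁴ − x³ + 28x² + 51x + 6) ÷ lead(D) = −4x⁵ ÷ 2x³ = −2x². Subtract (−2x²)·D = −4x⁵ + 2x⁴ + 12x³ + 2x². Remainder: −6x⁴ − 13x³ + 26x² + 51x + 6.
Step 5: lead(−6x⁴ − 13x³ + 26x² + 51x + 6) ÷ lead(D) = −6x⁴ ÷ 2x³ = −3x. Subtract (−3x)·D = −6x⁴ + 3x³ + 18x² + 3x. Remainder: −16x³ + 8x² + 48x + 6.
Step 6: lead(−16x³ + 8x² + 48x + 6) ÷ lead(D) = −16x³ ÷ 2x³ = −8. Subtract (−8)·D = −16x³ + 8x² + 48x + 8. Remainder: −2.

Q(x) = 9x⁵ − x⁴ − x³ − 2x² − 3x − 8; R(x) = −2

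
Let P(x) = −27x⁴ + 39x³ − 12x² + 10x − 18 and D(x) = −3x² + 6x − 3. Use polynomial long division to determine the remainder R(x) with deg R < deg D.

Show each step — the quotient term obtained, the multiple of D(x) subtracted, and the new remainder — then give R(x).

R(x) = −5x − 3

Step 1: lead(−27x⁴ + 39x³ − 12x² + 10x − 18) ÷ lead(D) = −27x⁴ ÷ −3x² = 9x². Subtract (9x²)·D = −27x⁴ + 54x³ − 27x². Remainder: −15x³ + 15x² + 10x − 18.
Step 2: lead(−15x³ + 15x² + 10x − 18) ÷ lead(D) = −15x³ ÷ −3x² = 5x. Subtract (5x)·D = −15x³ + 30x² − 15x. Remainder: −15x² + 25x − 18.
Step 3: lead(−15x² + 25x − 18) ÷ lead(D) = −15x² ÷ −3x² = 5. Subtract (5)·D = −15x² + 30x − 15. Remainder: −5x − 3.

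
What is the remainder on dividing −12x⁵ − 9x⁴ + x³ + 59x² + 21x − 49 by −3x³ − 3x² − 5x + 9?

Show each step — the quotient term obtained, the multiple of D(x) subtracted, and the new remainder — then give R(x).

R(x) = 5

Step 1: lead(−12x⁵ − 9x⁴ + x³ + 59x² + 21x − 49) ÷ lead(D) = −12x⁵ ÷ −3x³ = 4x². Subtract (4x²)·D = −12x⁵ − 12x⁴ − 20x³ + 36x². Remainder: 3x⁴ + 21x³ + 23x² + 21x − 49.
Step 2: lead(3x⁴ + 21x³ + 23x² + 21x − 49) ÷ lead(D) = 3x⁴ ÷ −3x³ = −x. Subtract (−x)·D = 3x⁴ + 3x³ + 5x² − 9x. Remainder: 18x³ + 18x² + 30x − 49.
Step 3: lead(18x³ + 18x² + 30x − 49) ÷ lead(D) = 18x³ ÷ −3x³ = −6. Subtract (−6)·D = 18x³ + 18x² + 30x − 54. Remainder: 5.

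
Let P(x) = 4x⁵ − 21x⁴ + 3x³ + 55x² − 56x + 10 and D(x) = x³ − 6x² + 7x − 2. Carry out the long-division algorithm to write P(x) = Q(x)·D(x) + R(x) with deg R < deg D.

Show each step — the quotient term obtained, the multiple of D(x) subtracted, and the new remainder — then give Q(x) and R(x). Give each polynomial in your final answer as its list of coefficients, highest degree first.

Q = [4, 3, -7]; R = [-1, -4]

Step 1: lead(4x⁵ − 21x⁴ + 3x³ + 55x² − 56x + 10) ÷ lead(D) = 4x⁵ ÷ x³ = 4x². Subtract (4x²)·D = 4x⁵ − 24x⁴ + 28x³ − 8x². Remainder: 3x⁴ − 25x³ + 63x² − 56x + 10.
Step 2: lead(3x⁴ − 25x³ + 63x² − 56x + 10) ÷ lead(D) = 3x⁴ ÷ x³ = 3x. Subtract (3x)·D = 3x⁴ − 18x³ + 21x² − 6x. Remainder: −7x³ + 42x² − 50x + 10.
Step 3: lead(−7x³ + 42x² − 50x + 10) ÷ lead(D) = −7x³ ÷ x³ = −7. Subtract (−7)·D = −7x³ + 42x² − 49x + 14. Remainder: −x − 4.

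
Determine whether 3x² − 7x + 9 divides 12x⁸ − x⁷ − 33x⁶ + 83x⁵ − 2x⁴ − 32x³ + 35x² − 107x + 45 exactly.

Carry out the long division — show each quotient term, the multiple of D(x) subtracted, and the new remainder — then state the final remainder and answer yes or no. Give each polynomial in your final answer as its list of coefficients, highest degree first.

Step 1: lead(12x⁸ − x⁷ − 33x⁶ + 83x⁵ − 2x⁴ − 32x³ + 35x² − 107x + 45) ÷ lead(D) = 12x⁸ ÷ 3x² = 4x⁶. Subtract (4x⁶)·D = 12x⁸ − 28x⁷ + 36x⁶. Remainder: 27x⁷ − 69x⁶ + 83x⁵ − 2x⁴ − 32x³ + 35x² − 107x + 45.
Step 2: lead(27x⁷ − 69x⁶ + 83x⁵ − 2x⁴ − 32x³ + 35x² − 107x + 45) ÷ lead(D) = 27x⁷ ÷ 3x² = 9x⁵. Subtract (9x⁵)·D = 27x⁷ − 63x⁶ + 81x⁵. Remainder: −6x⁶ + 2x⁵ − 2x⁴ − 32x³ + 35x² − 107x + 45.
Step 3: lead(−6x⁶ + 2x⁵ − 2x⁴ − 32x³ + 35x² − 107x + 45) ÷ lead(D) = −6x⁶ ÷ 3x² = −2x⁴. Subtract (−2x⁴)·D = −6x⁶ + 14x⁵ − 18x⁴. Remainder: −12x⁵ + 16x⁴ − 32x³ + 35x² − 107x + 45.
Step 4: lead(−12x⁵ + 16x⁴ − 32x³ + 35x² − 107x + 45) ÷ lead(D) = −12x⁵ ÷ 3x² = −4x³. Subtract (−4x³)·D = −12x⁵ + 28x⁴ − 36x³. Remainder: −12x⁴ + 4x³ + 35x² − 107x + 45.
Step 5: lead(−12x⁴ + 4x³ + 35x² − 107x + 45) ÷ lead(D) = −12x⁴ ÷ 3x² = −4x². Subtract (−4x²)·D = −12x⁴ + 28x³ − 36x². Remainder: −24x³ + 71x² − 107x + 45.
Step 6: lead(−24x³ + 71x² − 107x + 45) ÷ lead(D) = −24x³ ÷ 3x² = −8x. Subtract (−8x)·D = −24x³ + 56x² − 72x. Remainder: 15x² − 35x + 45.
Step 7: lead(15x² − 35x + 45) ÷ lead(D) = 15x² ÷ 3x² = 5. Subtract (5)·D = 15x² − 35x + 45. Remainder: 0.

R = [0], so D(x) is a factor of P(x). yes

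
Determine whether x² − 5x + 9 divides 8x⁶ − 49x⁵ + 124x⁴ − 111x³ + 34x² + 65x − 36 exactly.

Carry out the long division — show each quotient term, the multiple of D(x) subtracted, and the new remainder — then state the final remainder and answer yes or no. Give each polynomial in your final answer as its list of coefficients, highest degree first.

R = [0], so D(x) is a factor of P(x). yes

Step 1: lead(8x⁶ − 49x⁵ + 124x⁴ − 111x³ + 34x² + 65x − 36) ÷ lead(D) = 8x⁶ ÷ x² = 8x⁴. Subtract (8x⁴)·D = 8x⁶ − 40x⁵ + 72x⁴. Remainder: −9x⁵ + 52x⁴ − 111x³ + 34x² + 65x − 36.
Step 2: lead(−9x⁵ + 52x⁴ − 111x³ + 34x² + 65x − 36) ÷ lead(D) = −9x⁵ ÷ x² = −9x³. Subtract (−9x³)·D = −9x⁵ + 45x⁴ − 81x³. Remainder: 7x⁴ − 30x³ + 34x² + 65x − 36.
Step 3: lead(7x⁴ − 30x³ + 34x² + 65x − 36) ÷ lead(D) = 7x⁴ ÷ x² = 7x². Subtract (7x²)·D = 7x⁴ − 35x³ + 63x². Remainder: 5x³ − 29x² + 65x − 36.
Step 4: lead(5x³ − 29x² + 65x − 36) ÷ lead(D) = 5x³ ÷ x² = 5x. Subtract (5x)·D = 5x³ − 25x² + 45x. Remainder: −4x² + 20x − 36.
Step 5: lead(−4x² + 20x − 36) ÷ lead(D) = −4x² ÷ x² = −4. Subtract (−4)·D = −4x² + 20x − 36. Remainder: 0.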